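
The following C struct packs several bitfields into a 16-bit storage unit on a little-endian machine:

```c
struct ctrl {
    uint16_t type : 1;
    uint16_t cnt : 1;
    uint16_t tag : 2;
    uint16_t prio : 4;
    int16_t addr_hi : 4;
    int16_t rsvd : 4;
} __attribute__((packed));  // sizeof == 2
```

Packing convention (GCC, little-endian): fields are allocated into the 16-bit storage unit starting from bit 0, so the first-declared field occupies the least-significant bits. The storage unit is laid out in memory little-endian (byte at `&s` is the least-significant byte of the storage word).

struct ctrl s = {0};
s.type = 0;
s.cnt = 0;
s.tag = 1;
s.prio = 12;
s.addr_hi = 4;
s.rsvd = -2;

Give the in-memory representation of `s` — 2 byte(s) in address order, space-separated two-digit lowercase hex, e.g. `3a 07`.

c4 e4

[0+:1] type=0 & 0x1 = 0x0; word=0x0000
[1+:1] cnt=0 & 0x1 = 0x0; word=0x0000
[2+:2] tag=1 & 0x3 = 0x1; word=0x0004
[4+:4] prio=12 & 0xf = 0xc; word=0x00c4
[8+:4] addr_hi=4 & 0xf = 0x4; word=0x04c4
[12+:4] rsvd=-2 & 0xf = 0xe; word=0xe4c4
word = 0xe4c4 → little-endian bytes:
  [0]=0xc4  [1]=0xe4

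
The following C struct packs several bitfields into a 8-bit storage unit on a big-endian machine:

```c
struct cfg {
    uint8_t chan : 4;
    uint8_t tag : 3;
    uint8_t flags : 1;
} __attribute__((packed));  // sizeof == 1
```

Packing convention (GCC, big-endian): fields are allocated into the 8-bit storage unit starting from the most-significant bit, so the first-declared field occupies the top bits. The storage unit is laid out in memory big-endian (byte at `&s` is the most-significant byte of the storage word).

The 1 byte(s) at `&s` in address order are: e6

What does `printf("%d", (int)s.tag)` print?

[0]=0xe6 (big-endian) → word 0xe6
chan:4 @ bit 4 → (0xe6>>4)&0xf = 0xe
tag:3 @ bit 1 → (0xe6>>1)&0x7 = 0x3  ←
flags:1 @ bit 0 → (0xe6>>0)&0x1 = 0x0

3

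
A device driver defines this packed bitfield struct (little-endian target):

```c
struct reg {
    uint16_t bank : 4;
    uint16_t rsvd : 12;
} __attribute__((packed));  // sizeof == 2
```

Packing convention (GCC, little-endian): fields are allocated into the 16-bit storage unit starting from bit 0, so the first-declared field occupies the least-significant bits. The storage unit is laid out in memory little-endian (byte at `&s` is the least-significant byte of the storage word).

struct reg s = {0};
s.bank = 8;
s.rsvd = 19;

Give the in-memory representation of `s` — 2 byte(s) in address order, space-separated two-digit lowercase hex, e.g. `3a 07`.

38 01

[0+:4] bank=8 & 0xf = 0x8; word=0x0008
[4+:12] rsvd=19 & 0xfff = 0x13; word=0x0138
word = 0x0138 → little-endian bytes:
  [0]=0x38  [1]=0x01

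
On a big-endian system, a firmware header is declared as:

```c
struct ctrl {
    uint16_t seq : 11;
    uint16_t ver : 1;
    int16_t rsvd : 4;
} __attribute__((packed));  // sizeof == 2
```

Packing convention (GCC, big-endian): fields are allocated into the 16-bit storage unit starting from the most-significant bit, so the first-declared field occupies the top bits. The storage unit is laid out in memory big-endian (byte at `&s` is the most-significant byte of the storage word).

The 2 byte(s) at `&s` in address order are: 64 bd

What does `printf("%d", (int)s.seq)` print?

805

[0]=0x64 [1]=0xbd (big-endian) → word 0x64bd
seq:11 @ bit 5 → (0x64bd>>5)&0x7ff = 0x325  ←
ver:1 @ bit 4 → (0x64bd>>4)&0x1 = 0x1
rsvd:4 @ bit 0 → (0x64bd>>0)&0xf = 0xd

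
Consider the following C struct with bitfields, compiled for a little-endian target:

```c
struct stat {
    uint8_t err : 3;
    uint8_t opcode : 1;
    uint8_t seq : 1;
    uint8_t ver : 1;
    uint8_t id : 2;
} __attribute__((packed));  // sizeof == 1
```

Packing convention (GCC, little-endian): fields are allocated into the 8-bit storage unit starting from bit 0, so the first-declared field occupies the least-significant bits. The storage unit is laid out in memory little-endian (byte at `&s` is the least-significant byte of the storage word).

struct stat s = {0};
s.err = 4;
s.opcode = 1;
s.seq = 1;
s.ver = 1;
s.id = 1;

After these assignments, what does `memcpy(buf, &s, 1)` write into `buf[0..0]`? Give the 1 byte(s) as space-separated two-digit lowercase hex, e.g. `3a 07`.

err (3b) val=4 bits=0x4 at bit 0: 0x04
opcode (1b) val=1 bits=0x1 at bit 3: 0x0c
seq (1b) val=1 bits=0x1 at bit 4: 0x1c
ver (1b) val=1 bits=0x1 at bit 5: 0x3c
id (2b) val=1 bits=0x1 at bit 6: 0x7c
word = 0x7c → little-endian bytes:
  [0]=0x7c

7c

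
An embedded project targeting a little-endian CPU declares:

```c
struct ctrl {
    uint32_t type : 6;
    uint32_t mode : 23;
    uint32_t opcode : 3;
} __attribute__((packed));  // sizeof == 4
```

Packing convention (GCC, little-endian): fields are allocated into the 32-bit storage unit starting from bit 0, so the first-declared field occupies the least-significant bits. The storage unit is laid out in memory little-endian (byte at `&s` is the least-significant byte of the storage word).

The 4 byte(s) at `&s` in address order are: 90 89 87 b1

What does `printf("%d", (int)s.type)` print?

[0]=0x90 [1]=0x89 [2]=0x87 [3]=0xb1 (little-endian) → word 0xb1878990
type [0+:6] = (word>>0) & 0x3f = 16  ←
mode [6+:23] = (word>>6) & 0x7fffff = 4595238
opcode [29+:3] = (word>>29) & 0x7 = 5

16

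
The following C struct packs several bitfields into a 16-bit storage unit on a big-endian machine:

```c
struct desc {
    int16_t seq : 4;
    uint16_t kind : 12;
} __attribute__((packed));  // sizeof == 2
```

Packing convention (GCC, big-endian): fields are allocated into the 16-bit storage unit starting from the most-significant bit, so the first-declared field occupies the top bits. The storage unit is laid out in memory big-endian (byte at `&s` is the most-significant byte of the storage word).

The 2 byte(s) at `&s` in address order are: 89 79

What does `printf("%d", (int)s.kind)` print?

2425

[0]=0x89 [1]=0x79 (big-endian) → word 0x8979
seq:4 @ bit 12 → (0x8979>>12)&0xf = 0x8
kind:12 @ bit 0 → (0x8979>>0)&0xfff = 0x979  ←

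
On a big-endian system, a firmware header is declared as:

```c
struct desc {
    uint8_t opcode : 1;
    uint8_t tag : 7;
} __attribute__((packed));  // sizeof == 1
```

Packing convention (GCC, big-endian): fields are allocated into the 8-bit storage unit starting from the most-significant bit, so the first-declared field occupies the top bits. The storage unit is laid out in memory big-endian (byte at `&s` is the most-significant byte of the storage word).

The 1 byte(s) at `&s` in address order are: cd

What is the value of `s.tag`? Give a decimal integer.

77

[0]=0xcd (big-endian) → word 0xcd
opcode:1 @ bit 7 → (0xcd>>7)&0x1 = 0x1
tag:7 @ bit 0 → (0xcd>>0)&0x7f = 0x4d  ←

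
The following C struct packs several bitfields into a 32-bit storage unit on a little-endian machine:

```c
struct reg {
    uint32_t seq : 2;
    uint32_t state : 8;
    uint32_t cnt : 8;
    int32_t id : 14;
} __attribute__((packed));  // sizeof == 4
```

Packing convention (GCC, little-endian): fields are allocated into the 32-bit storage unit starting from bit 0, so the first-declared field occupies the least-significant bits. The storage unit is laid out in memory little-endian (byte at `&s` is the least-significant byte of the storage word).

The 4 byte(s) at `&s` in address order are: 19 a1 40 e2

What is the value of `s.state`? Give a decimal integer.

70

[0]=0x19 [1]=0xa1 [2]=0x40 [3]=0xe2 (little-endian) → word 0xe240a119
seq:2 @ bit 0 → (0xe240a119>>0)&0x3 = 0x1
state:8 @ bit 2 → (0xe240a119>>2)&0xff = 0x46  ←
cnt:8 @ bit 10 → (0xe240a119>>10)&0xff = 0x28
id:14 @ bit 18 → (0xe240a119>>18)&0x3fff = 0x3890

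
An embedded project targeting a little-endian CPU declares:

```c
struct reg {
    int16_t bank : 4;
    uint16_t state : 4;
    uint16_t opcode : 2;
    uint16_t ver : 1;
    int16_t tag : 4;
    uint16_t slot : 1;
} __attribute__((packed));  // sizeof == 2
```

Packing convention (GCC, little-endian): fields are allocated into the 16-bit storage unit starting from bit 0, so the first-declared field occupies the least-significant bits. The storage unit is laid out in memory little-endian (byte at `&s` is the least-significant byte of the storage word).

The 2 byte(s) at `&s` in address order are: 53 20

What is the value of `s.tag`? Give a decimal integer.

4

[0]=0x53 [1]=0x20 (little-endian) → word 0x2053
bank:4 @ bit 0 → (0x2053>>0)&0xf = 0x3
state:4 @ bit 4 → (0x2053>>4)&0xf = 0x5
opcode:2 @ bit 8 → (0x2053>>8)&0x3 = 0x0
ver:1 @ bit 10 → (0x2053>>10)&0x1 = 0x0
tag:4 @ bit 11 → (0x2053>>11)&0xf = 0x4  ←
slot:1 @ bit 15 → (0x2053>>15)&0x1 = 0x0
tag signed 4b, MSB=0: value = 4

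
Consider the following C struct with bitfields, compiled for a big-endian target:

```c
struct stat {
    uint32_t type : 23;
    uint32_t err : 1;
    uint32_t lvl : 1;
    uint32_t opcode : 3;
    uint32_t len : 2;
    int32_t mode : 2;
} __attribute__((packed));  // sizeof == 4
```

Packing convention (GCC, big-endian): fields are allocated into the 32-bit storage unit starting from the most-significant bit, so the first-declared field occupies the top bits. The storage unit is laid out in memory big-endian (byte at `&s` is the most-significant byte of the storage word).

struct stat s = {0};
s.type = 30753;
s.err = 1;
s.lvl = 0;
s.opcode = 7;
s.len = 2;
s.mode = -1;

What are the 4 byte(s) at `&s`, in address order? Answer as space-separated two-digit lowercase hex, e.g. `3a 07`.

00 f0 43 7b

type (23b) val=30753 bits=0x7821 at bit 9: 0x00f04200
err (1b) val=1 bits=0x1 at bit 8: 0x00f04300
lvl (1b) val=0 bits=0x0 at bit 7: 0x00f04300
opcode (3b) val=7 bits=0x7 at bit 4: 0x00f04370
len (2b) val=2 bits=0x2 at bit 2: 0x00f04378
mode (2b) val=-1 bits=0x3 at bit 0: 0x00f0437b
word = 0x00f0437b → big-endian bytes:
  [0]=0x00  [1]=0xf0  [2]=0x43  [3]=0x7b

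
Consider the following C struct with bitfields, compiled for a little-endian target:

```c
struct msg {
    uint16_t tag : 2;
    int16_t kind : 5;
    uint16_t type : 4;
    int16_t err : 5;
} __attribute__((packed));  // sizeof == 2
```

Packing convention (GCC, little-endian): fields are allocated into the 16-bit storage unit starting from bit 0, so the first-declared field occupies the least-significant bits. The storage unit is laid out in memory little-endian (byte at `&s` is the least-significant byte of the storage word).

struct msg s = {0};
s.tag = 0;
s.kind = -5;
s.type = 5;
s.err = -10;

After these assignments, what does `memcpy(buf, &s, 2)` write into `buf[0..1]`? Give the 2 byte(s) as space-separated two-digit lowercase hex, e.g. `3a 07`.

tag:2 = 0 → 0x0 << 0 → word 0x0000
kind:5 = -5 → 0x1b << 2 → word 0x006c
type:4 = 5 → 0x5 << 7 → word 0x02ec
err:5 = -10 → 0x16 << 11 → word 0xb2ec
word = 0xb2ec → little-endian bytes:
  [0]=0xec  [1]=0xb2

ec b2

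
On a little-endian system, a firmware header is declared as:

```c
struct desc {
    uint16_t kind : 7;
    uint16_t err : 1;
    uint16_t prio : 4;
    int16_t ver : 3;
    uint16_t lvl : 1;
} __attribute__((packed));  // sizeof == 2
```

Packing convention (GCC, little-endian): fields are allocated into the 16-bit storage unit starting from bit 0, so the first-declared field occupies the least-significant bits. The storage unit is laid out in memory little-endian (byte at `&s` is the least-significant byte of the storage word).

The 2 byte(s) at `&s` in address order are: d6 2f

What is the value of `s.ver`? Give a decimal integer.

[0]=0xd6 [1]=0x2f (little-endian) → word 0x2fd6
kind [0+:7] = (word>>0) & 0x7f = 86
err [7+:1] = (word>>7) & 0x1 = 1
prio [8+:4] = (word>>8) & 0xf = 15
ver [12+:3] = (word>>12) & 0x7 = 2  ←
lvl [15+:1] = (word>>15) & 0x1 = 0
ver signed 3b, MSB=0: value = 2

2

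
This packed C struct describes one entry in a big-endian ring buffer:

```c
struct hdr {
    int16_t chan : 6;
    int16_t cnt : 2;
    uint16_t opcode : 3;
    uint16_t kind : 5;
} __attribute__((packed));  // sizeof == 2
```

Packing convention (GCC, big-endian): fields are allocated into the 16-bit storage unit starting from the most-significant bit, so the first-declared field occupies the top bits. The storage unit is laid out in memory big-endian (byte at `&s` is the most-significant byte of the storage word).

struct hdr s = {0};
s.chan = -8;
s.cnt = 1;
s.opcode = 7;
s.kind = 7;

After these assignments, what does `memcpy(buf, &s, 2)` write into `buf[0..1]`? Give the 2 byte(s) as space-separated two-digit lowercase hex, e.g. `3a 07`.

e1 e7

chan (6b) val=-8 bits=0x38 at bit 10: 0xe000
cnt (2b) val=1 bits=0x1 at bit 8: 0xe100
opcode (3b) val=7 bits=0x7 at bit 5: 0xe1e0
kind (5b) val=7 bits=0x7 at bit 0: 0xe1e7
word = 0xe1e7 → big-endian bytes:
  [0]=0xe1  [1]=0xe7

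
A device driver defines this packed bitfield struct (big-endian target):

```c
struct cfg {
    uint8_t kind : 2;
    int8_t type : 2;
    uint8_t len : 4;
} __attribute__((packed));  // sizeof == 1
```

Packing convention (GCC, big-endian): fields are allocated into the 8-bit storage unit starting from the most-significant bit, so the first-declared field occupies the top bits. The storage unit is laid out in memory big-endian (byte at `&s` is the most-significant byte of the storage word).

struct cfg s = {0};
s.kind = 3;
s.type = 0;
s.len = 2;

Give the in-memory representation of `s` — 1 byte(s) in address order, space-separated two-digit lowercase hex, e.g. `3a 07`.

c2

kind (2b) val=3 bits=0x3 at bit 6: 0xc0
type (2b) val=0 bits=0x0 at bit 4: 0xc0
len (4b) val=2 bits=0x2 at bit 0: 0xc2
word = 0xc2 → big-endian bytes:
  [0]=0xc2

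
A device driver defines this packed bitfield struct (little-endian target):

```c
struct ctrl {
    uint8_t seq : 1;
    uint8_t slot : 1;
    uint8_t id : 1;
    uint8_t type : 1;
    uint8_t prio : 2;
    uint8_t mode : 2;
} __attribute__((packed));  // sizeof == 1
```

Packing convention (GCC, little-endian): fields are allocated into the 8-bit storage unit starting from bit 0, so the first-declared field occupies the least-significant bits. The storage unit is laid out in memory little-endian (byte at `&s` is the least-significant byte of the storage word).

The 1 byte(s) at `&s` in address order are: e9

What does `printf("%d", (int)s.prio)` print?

[0]=0xe9 (little-endian) → word 0xe9
seq:1 @ bit 0 → (0xe9>>0)&0x1 = 0x1
slot:1 @ bit 1 → (0xe9>>1)&0x1 = 0x0
id:1 @ bit 2 → (0xe9>>2)&0x1 = 0x0
type:1 @ bit 3 → (0xe9>>3)&0x1 = 0x1
prio:2 @ bit 4 → (0xe9>>4)&0x3 = 0x2  ←
mode:2 @ bit 6 → (0xe9>>6)&0x3 = 0x3

2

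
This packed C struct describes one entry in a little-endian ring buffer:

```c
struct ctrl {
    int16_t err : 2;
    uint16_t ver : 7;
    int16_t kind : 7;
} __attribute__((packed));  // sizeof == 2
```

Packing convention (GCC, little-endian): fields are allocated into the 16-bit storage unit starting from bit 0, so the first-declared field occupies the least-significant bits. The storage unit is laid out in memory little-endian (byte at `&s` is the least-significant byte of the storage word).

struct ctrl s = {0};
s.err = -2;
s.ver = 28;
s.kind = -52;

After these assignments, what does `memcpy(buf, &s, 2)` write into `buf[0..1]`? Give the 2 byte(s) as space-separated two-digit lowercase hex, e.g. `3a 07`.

72 98

[0+:2] err=-2 & 0x3 = 0x2; word=0x0002
[2+:7] ver=28 & 0x7f = 0x1c; word=0x0072
[9+:7] kind=-52 & 0x7f = 0x4c; word=0x9872
word = 0x9872 → little-endian bytes:
  [0]=0x72  [1]=0x98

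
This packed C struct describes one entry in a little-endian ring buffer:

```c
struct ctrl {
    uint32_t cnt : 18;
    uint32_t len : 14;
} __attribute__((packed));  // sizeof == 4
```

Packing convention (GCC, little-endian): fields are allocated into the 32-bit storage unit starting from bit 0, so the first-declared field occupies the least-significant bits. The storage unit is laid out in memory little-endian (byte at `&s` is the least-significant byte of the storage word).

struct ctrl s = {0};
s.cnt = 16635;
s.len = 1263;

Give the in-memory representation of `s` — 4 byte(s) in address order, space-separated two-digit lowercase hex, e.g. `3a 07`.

fb 40 bc 13

[0+:18] cnt=16635 & 0x3ffff = 0x40fb; word=0x000040fb
[18+:14] len=1263 & 0x3fff = 0x4ef; word=0x13bc40fb
word = 0x13bc40fb → little-endian bytes:
  [0]=0xfb  [1]=0x40  [2]=0xbc  [3]=0x13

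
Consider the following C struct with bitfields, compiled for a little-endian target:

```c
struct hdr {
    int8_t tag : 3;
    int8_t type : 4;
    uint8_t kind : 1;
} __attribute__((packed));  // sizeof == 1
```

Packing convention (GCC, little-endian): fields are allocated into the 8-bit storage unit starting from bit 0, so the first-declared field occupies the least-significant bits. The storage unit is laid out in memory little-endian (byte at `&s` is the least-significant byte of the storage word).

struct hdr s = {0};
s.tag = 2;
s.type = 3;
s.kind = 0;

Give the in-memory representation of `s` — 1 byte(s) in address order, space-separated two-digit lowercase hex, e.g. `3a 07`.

tag (3b) val=2 bits=0x2 at bit 0: 0x02
type (4b) val=3 bits=0x3 at bit 3: 0x1a
kind (1b) val=0 bits=0x0 at bit 7: 0x1a
word = 0x1a → little-endian bytes:
  [0]=0x1a

1a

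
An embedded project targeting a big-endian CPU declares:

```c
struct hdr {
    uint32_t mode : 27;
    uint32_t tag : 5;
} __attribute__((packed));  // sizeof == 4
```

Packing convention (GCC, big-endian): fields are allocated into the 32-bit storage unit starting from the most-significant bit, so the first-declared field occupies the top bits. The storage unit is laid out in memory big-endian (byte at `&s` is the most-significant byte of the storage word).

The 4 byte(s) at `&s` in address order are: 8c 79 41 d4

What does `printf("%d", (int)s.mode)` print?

[0]=0x8c [1]=0x79 [2]=0x41 [3]=0xd4 (big-endian) → word 0x8c7941d4
mode [5+:27] = (word>>5) & 0x7ffffff = 73648654  ←
tag [0+:5] = (word>>0) & 0x1f = 20

73648654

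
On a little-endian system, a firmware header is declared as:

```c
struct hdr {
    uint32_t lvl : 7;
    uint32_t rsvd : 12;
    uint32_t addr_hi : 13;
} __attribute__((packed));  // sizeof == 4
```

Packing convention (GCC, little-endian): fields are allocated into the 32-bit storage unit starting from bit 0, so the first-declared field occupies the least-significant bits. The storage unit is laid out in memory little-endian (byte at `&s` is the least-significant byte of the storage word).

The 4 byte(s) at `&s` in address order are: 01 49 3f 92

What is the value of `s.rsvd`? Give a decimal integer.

3730

[0]=0x01 [1]=0x49 [2]=0x3f [3]=0x92 (little-endian) → word 0x923f4901
lvl:7 @ bit 0 → (0x923f4901>>0)&0x7f = 0x1
rsvd:12 @ bit 7 → (0x923f4901>>7)&0xfff = 0xe92  ←
addr_hi:13 @ bit 19 → (0x923f4901>>19)&0x1fff = 0x1247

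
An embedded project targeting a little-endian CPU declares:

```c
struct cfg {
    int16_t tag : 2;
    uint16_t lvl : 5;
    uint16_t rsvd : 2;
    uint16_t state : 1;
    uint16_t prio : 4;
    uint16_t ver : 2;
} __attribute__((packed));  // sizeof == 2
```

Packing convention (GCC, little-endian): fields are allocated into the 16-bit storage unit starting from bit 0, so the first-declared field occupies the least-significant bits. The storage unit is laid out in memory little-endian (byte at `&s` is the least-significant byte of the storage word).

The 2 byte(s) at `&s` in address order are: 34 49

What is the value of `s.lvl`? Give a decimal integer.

[0]=0x34 [1]=0x49 (little-endian) → word 0x4934
tag [0+:2] = (word>>0) & 0x3 = 0
lvl [2+:5] = (word>>2) & 0x1f = 13  ←
rsvd [7+:2] = (word>>7) & 0x3 = 2
state [9+:1] = (word>>9) & 0x1 = 0
prio [10+:4] = (word>>10) & 0xf = 2
ver [14+:2] = (word>>14) & 0x3 = 1

13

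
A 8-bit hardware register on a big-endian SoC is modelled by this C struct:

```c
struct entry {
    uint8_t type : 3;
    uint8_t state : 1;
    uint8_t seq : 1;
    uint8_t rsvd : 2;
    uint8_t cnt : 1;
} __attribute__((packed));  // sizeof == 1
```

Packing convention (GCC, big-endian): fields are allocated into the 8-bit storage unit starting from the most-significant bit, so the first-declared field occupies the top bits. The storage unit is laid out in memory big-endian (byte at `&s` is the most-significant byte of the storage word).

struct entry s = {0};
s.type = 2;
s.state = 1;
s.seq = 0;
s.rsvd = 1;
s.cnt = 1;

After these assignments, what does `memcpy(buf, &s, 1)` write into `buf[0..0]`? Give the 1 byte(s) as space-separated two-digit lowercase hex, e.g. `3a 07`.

type (3b) val=2 bits=0x2 at bit 5: 0x40
state (1b) val=1 bits=0x1 at bit 4: 0x50
seq (1b) val=0 bits=0x0 at bit 3: 0x50
rsvd (2b) val=1 bits=0x1 at bit 1: 0x52
cnt (1b) val=1 bits=0x1 at bit 0: 0x53
word = 0x53 → big-endian bytes:
  [0]=0x53

53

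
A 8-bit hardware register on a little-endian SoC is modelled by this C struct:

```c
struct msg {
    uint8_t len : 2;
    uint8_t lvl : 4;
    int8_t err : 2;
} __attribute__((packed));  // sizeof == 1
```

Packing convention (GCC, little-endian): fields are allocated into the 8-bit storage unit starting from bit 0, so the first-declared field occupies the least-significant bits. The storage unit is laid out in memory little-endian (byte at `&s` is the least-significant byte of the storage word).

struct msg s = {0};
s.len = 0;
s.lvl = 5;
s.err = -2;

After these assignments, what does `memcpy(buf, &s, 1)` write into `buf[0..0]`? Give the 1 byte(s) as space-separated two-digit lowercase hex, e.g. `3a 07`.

94

len (2b) val=0 bits=0x0 at bit 0: 0x00
lvl (4b) val=5 bits=0x5 at bit 2: 0x14
err (2b) val=-2 bits=0x2 at bit 6: 0x94
word = 0x94 → little-endian bytes:
  [0]=0x94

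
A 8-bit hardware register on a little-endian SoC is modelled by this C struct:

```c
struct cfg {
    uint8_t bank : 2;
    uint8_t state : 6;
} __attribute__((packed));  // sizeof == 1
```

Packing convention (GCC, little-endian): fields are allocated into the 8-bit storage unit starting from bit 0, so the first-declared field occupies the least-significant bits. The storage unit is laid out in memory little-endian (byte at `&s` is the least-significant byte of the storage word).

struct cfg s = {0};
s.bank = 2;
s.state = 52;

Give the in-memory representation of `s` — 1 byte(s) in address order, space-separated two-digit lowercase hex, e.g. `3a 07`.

d2

[0+:2] bank=2 & 0x3 = 0x2; word=0x02
[2+:6] state=52 & 0x3f = 0x34; word=0xd2
word = 0xd2 → little-endian bytes:
  [0]=0xd2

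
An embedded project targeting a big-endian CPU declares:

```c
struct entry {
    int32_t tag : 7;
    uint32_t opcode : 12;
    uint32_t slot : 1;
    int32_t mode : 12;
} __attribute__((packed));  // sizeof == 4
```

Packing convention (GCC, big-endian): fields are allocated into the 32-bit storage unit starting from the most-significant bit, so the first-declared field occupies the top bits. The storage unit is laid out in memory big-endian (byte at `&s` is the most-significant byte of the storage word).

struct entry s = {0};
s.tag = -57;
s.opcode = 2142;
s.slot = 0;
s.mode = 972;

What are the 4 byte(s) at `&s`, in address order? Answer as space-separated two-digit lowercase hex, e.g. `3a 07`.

tag:7 = -57 → 0x47 << 25 → word 0x8e000000
opcode:12 = 2142 → 0x85e << 13 → word 0x8f0bc000
slot:1 = 0 → 0x0 << 12 → word 0x8f0bc000
mode:12 = 972 → 0x3cc << 0 → word 0x8f0bc3cc
word = 0x8f0bc3cc → big-endian bytes:
  [0]=0x8f  [1]=0x0b  [2]=0xc3  [3]=0xcc

8f 0b c3 cc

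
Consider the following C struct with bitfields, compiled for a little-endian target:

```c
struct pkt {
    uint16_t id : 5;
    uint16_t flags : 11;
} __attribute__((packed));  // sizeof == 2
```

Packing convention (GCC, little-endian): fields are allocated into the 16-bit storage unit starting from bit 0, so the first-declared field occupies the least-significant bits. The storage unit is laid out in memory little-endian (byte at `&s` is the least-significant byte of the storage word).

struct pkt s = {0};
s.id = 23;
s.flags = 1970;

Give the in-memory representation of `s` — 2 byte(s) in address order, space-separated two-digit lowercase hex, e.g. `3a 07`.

id:5 = 23 → 0x17 << 0 → word 0x0017
flags:11 = 1970 → 0x7b2 << 5 → word 0xf657
word = 0xf657 → little-endian bytes:
  [0]=0x57  [1]=0xf6

57 f6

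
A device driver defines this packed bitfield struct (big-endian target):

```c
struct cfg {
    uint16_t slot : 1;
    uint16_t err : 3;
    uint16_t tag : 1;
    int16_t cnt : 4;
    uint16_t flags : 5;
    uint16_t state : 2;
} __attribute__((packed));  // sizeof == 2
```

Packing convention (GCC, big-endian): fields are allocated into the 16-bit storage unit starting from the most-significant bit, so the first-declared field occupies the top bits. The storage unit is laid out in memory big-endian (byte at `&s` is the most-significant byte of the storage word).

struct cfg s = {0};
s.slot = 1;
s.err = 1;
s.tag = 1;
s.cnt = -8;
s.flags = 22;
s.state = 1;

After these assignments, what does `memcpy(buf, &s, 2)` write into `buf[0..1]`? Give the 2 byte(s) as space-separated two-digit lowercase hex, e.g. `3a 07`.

[15+:1] slot=1 & 0x1 = 0x1; word=0x8000
[12+:3] err=1 & 0x7 = 0x1; word=0x9000
[11+:1] tag=1 & 0x1 = 0x1; word=0x9800
[7+:4] cnt=-8 & 0xf = 0x8; word=0x9c00
[2+:5] flags=22 & 0x1f = 0x16; word=0x9c58
[0+:2] state=1 & 0x3 = 0x1; word=0x9c59
word = 0x9c59 → big-endian bytes:
  [0]=0x9c  [1]=0x59

9c 59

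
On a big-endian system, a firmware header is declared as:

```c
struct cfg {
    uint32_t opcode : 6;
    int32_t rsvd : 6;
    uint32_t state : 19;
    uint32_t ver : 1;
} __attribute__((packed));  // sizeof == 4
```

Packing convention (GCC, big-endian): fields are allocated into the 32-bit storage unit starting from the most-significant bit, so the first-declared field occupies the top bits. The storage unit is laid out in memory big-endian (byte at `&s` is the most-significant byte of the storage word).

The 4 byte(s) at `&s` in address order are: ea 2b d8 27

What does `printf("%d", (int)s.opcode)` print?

[0]=0xea [1]=0x2b [2]=0xd8 [3]=0x27 (big-endian) → word 0xea2bd827
opcode:6 @ bit 26 → (0xea2bd827>>26)&0x3f = 0x3a  ←
rsvd:6 @ bit 20 → (0xea2bd827>>20)&0x3f = 0x22
state:19 @ bit 1 → (0xea2bd827>>1)&0x7ffff = 0x5ec13
ver:1 @ bit 0 → (0xea2bd827>>0)&0x1 = 0x1

58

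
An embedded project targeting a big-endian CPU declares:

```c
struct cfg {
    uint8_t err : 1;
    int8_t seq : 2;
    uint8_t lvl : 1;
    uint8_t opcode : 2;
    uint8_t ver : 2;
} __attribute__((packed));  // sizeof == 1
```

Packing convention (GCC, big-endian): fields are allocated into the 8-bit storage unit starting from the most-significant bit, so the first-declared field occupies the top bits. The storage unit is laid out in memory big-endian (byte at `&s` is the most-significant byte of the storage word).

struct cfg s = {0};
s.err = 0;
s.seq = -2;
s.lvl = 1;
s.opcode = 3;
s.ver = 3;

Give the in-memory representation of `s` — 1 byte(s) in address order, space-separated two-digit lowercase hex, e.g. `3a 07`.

[7+:1] err=0 & 0x1 = 0x0; word=0x00
[5+:2] seq=-2 & 0x3 = 0x2; word=0x40
[4+:1] lvl=1 & 0x1 = 0x1; word=0x50
[2+:2] opcode=3 & 0x3 = 0x3; word=0x5c
[0+:2] ver=3 & 0x3 = 0x3; word=0x5f
word = 0x5f → big-endian bytes:
  [0]=0x5f

5f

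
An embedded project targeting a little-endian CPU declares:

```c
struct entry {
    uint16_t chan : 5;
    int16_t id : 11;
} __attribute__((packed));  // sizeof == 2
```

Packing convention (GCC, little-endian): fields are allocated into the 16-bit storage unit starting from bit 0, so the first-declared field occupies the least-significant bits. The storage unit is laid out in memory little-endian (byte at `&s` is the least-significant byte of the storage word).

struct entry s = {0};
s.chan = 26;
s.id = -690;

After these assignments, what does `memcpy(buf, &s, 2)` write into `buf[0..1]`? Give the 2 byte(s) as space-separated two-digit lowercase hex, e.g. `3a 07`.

da a9

chan:5 = 26 → 0x1a << 0 → word 0x001a
id:11 = -690 → 0x54e << 5 → word 0xa9da
word = 0xa9da → little-endian bytes:
  [0]=0xda  [1]=0xa9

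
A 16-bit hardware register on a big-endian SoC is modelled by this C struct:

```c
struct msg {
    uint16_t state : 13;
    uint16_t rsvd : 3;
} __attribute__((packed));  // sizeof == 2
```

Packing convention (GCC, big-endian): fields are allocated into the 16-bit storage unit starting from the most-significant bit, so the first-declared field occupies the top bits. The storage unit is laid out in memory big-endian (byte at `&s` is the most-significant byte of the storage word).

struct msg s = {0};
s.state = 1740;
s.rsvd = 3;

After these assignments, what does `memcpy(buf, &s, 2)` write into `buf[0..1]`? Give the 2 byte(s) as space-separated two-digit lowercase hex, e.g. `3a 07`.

36 63

state (13b) val=1740 bits=0x6cc at bit 3: 0x3660
rsvd (3b) val=3 bits=0x3 at bit 0: 0x3663
word = 0x3663 → big-endian bytes:
  [0]=0x36  [1]=0x63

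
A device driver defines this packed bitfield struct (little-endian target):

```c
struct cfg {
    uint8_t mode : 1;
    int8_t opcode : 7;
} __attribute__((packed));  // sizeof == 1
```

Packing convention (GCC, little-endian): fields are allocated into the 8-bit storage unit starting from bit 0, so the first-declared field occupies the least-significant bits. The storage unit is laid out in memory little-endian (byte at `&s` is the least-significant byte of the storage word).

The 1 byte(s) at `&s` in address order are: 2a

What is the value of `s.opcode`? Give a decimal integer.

21

[0]=0x2a (little-endian) → word 0x2a
mode [0+:1] = (word>>0) & 0x1 = 0
opcode [1+:7] = (word>>1) & 0x7f = 21  ←
opcode signed 7b, MSB=0: value = 21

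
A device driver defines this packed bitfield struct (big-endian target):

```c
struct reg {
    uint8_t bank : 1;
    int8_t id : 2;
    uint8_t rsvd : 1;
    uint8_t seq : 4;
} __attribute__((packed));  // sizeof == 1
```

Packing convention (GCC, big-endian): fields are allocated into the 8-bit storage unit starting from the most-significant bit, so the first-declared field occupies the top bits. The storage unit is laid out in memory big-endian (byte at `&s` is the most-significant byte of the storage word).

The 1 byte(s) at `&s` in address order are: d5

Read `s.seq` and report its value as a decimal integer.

[0]=0xd5 (big-endian) → word 0xd5
bank [7+:1] = (word>>7) & 0x1 = 1
id [5+:2] = (word>>5) & 0x3 = 2
rsvd [4+:1] = (word>>4) & 0x1 = 1
seq [0+:4] = (word>>0) & 0xf = 5  ←

5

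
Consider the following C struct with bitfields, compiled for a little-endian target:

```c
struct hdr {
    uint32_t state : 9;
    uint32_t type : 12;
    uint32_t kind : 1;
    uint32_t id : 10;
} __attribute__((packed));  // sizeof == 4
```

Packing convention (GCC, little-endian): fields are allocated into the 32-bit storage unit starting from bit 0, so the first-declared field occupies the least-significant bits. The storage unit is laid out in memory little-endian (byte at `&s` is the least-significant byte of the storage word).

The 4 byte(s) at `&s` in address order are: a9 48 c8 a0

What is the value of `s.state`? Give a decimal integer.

169

[0]=0xa9 [1]=0x48 [2]=0xc8 [3]=0xa0 (little-endian) → word 0xa0c848a9
state:9 @ bit 0 → (0xa0c848a9>>0)&0x1ff = 0xa9  ←
type:12 @ bit 9 → (0xa0c848a9>>9)&0xfff = 0x424
kind:1 @ bit 21 → (0xa0c848a9>>21)&0x1 = 0x0
id:10 @ bit 22 → (0xa0c848a9>>22)&0x3ff = 0x283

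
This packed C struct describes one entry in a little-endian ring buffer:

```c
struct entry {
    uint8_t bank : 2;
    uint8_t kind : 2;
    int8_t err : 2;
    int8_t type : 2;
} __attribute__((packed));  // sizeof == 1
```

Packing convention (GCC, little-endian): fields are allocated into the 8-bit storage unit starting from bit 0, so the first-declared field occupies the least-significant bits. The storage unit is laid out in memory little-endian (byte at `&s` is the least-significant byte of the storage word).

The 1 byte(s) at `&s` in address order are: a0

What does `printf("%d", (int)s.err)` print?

-2

[0]=0xa0 (little-endian) → word 0xa0
bank:2 @ bit 0 → (0xa0>>0)&0x3 = 0x0
kind:2 @ bit 2 → (0xa0>>2)&0x3 = 0x0
err:2 @ bit 4 → (0xa0>>4)&0x3 = 0x2  ←
type:2 @ bit 6 → (0xa0>>6)&0x3 = 0x2
err signed 2b, MSB=1: 2 - 4 = -2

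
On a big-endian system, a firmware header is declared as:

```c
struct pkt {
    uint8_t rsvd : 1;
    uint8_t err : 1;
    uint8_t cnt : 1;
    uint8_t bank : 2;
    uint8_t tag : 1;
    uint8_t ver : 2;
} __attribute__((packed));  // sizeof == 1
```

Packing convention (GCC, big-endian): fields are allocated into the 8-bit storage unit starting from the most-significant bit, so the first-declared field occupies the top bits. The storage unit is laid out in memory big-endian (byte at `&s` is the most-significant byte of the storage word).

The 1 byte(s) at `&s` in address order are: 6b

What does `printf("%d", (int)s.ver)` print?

3

[0]=0x6b (big-endian) → word 0x6b
rsvd:1 @ bit 7 → (0x6b>>7)&0x1 = 0x0
err:1 @ bit 6 → (0x6b>>6)&0x1 = 0x1
cnt:1 @ bit 5 → (0x6b>>5)&0x1 = 0x1
bank:2 @ bit 3 → (0x6b>>3)&0x3 = 0x1
tag:1 @ bit 2 → (0x6b>>2)&0x1 = 0x0
ver:2 @ bit 0 → (0x6b>>0)&0x3 = 0x3  ←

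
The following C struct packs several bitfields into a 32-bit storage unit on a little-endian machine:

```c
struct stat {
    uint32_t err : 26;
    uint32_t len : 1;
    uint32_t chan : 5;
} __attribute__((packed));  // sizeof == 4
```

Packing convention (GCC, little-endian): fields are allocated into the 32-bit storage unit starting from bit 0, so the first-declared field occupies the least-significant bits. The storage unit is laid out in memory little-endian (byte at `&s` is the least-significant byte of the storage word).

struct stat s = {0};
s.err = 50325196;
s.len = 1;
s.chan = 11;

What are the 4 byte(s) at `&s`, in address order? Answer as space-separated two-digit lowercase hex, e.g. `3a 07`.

cc e6 ff 5e

err (26b) val=50325196 bits=0x2ffe6cc at bit 0: 0x02ffe6cc
len (1b) val=1 bits=0x1 at bit 26: 0x06ffe6cc
chan (5b) val=11 bits=0xb at bit 27: 0x5effe6cc
word = 0x5effe6cc → little-endian bytes:
  [0]=0xcc  [1]=0xe6  [2]=0xff  [3]=0x5e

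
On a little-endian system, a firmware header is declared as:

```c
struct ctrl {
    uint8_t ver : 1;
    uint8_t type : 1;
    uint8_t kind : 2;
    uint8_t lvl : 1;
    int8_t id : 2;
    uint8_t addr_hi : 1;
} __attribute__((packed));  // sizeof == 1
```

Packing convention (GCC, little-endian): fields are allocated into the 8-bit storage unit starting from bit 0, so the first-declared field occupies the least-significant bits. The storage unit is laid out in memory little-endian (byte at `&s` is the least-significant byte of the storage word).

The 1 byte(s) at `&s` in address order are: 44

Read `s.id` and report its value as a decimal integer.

-2

[0]=0x44 (little-endian) → word 0x44
ver:1 @ bit 0 → (0x44>>0)&0x1 = 0x0
type:1 @ bit 1 → (0x44>>1)&0x1 = 0x0
kind:2 @ bit 2 → (0x44>>2)&0x3 = 0x1
lvl:1 @ bit 4 → (0x44>>4)&0x1 = 0x0
id:2 @ bit 5 → (0x44>>5)&0x3 = 0x2  ←
addr_hi:1 @ bit 7 → (0x44>>7)&0x1 = 0x0
id signed 2b, MSB=1: 2 - 4 = -2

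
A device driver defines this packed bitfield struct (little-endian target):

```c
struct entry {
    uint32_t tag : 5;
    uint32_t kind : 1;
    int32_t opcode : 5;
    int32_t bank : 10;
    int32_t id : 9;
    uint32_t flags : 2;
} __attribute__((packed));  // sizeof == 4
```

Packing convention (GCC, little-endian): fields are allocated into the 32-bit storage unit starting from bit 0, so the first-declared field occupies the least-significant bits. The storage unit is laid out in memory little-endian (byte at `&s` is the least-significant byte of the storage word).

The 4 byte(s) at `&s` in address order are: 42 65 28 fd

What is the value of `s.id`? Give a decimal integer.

[0]=0x42 [1]=0x65 [2]=0x28 [3]=0xfd (little-endian) → word 0xfd286542
tag [0+:5] = (word>>0) & 0x1f = 2
kind [5+:1] = (word>>5) & 0x1 = 0
opcode [6+:5] = (word>>6) & 0x1f = 21
bank [11+:10] = (word>>11) & 0x3ff = 268
id [21+:9] = (word>>21) & 0x1ff = 489  ←
flags [30+:2] = (word>>30) & 0x3 = 3
id signed 9b, MSB=1: 489 - 512 = -23

-23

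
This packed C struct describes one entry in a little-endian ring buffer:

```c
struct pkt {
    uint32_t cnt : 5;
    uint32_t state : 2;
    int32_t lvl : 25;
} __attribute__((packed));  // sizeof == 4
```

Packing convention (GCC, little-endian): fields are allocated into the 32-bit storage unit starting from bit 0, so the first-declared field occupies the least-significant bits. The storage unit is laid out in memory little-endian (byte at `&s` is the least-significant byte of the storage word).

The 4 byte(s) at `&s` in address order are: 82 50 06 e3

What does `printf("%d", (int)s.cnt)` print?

2

[0]=0x82 [1]=0x50 [2]=0x06 [3]=0xe3 (little-endian) → word 0xe3065082
cnt:5 @ bit 0 → (0xe3065082>>0)&0x1f = 0x2  ←
state:2 @ bit 5 → (0xe3065082>>5)&0x3 = 0x0
lvl:25 @ bit 7 → (0xe3065082>>7)&0x1ffffff = 0x1c60ca1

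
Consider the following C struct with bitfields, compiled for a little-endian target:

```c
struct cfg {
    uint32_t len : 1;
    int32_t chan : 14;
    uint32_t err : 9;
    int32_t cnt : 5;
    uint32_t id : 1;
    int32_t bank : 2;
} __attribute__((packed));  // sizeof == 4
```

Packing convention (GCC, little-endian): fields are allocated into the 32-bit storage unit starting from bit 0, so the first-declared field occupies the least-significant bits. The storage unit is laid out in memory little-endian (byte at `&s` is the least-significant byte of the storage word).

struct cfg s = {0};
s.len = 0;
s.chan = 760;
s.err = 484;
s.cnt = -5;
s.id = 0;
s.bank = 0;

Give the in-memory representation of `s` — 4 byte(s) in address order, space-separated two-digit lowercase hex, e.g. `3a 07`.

len (1b) val=0 bits=0x0 at bit 0: 0x00000000
chan (14b) val=760 bits=0x2f8 at bit 1: 0x000005f0
err (9b) val=484 bits=0x1e4 at bit 15: 0x00f205f0
cnt (5b) val=-5 bits=0x1b at bit 24: 0x1bf205f0
id (1b) val=0 bits=0x0 at bit 29: 0x1bf205f0
bank (2b) val=0 bits=0x0 at bit 30: 0x1bf205f0
word = 0x1bf205f0 → little-endian bytes:
  [0]=0xf0  [1]=0x05  [2]=0xf2  [3]=0x1b

f0 05 f2 1b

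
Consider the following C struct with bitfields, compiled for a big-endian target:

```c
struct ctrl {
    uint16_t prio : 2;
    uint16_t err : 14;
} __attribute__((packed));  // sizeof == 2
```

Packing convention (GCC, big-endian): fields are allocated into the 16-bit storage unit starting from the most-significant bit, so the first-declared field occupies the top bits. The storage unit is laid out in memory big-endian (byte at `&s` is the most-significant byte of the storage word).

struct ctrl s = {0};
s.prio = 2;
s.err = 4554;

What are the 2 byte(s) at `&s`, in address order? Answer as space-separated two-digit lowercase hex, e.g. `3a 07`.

91 ca

prio:2 = 2 → 0x2 << 14 → word 0x8000
err:14 = 4554 → 0x11ca << 0 → word 0x91ca
word = 0x91ca → big-endian bytes:
  [0]=0x91  [1]=0xca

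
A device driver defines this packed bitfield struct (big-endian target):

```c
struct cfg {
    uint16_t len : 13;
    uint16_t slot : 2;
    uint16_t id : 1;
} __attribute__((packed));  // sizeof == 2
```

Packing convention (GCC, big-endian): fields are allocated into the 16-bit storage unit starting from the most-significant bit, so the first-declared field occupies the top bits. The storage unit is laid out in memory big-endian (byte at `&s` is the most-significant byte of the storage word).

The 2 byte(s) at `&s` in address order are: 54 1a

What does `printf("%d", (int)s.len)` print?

2691

[0]=0x54 [1]=0x1a (big-endian) → word 0x541a
len:13 @ bit 3 → (0x541a>>3)&0x1fff = 0xa83  ←
slot:2 @ bit 1 → (0x541a>>1)&0x3 = 0x1
id:1 @ bit 0 → (0x541a>>0)&0x1 = 0x0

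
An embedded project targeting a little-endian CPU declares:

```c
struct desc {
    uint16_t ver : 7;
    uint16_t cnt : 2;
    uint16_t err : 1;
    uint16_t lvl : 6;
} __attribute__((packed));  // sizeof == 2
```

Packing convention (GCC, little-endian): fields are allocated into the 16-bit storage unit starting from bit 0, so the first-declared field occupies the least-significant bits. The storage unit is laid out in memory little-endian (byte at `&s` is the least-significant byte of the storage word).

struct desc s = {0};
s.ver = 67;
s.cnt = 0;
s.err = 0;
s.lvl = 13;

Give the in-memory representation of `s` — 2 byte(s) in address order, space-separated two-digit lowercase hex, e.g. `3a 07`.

43 34

ver:7 = 67 → 0x43 << 0 → word 0x0043
cnt:2 = 0 → 0x0 << 7 → word 0x0043
err:1 = 0 → 0x0 << 9 → word 0x0043
lvl:6 = 13 → 0xd << 10 → word 0x3443
word = 0x3443 → little-endian bytes:
  [0]=0x43  [1]=0x34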